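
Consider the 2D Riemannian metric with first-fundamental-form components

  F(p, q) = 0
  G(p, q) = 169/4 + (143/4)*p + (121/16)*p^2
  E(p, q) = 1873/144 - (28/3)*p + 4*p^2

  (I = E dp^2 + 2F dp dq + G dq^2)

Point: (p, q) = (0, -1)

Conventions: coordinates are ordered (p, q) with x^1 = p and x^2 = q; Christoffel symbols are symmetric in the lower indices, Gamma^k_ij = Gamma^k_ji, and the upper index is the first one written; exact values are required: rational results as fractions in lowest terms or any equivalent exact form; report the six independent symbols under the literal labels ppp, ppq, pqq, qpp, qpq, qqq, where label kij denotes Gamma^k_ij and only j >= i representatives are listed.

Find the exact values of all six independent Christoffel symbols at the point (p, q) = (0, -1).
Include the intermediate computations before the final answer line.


E = 1873/144, F = 0, G = 169/4 at the point
E_p = -28/3, E_q = 0, F_p = 0, F_q = 0, G_p = 143/4, G_q = 0
EG - F^2 = 316537/576;  g^inv = (576/316537) * [[169/4, 0], [0, 1873/144]]
first-kind symbols [ij,l] = (1/2)(d_i g_jl + d_j g_il - d_l g_ij): [pp,p] = E_p/2 = -14/3, [pp,q] = F_p - E_q/2 = 0, [pq,p] = E_q/2 = 0, [pq,q] = G_p/2 = 143/8, [qq,p] = F_q - G_p/2 = -143/8, [qq,q] = G_q/2 = 0
Gamma^p_ij = (G*[ij,p] - F*[ij,q])/(EG - F^2), Gamma^q_ij = (E*[ij,q] - F*[ij,p])/(EG - F^2)

Answer: Gamma_ppp = -672/1873, Gamma_ppq = 0, Gamma_pqq = -2574/1873, Gamma_qpp = 0, Gamma_qpq = 11/26, Gamma_qqq = 0


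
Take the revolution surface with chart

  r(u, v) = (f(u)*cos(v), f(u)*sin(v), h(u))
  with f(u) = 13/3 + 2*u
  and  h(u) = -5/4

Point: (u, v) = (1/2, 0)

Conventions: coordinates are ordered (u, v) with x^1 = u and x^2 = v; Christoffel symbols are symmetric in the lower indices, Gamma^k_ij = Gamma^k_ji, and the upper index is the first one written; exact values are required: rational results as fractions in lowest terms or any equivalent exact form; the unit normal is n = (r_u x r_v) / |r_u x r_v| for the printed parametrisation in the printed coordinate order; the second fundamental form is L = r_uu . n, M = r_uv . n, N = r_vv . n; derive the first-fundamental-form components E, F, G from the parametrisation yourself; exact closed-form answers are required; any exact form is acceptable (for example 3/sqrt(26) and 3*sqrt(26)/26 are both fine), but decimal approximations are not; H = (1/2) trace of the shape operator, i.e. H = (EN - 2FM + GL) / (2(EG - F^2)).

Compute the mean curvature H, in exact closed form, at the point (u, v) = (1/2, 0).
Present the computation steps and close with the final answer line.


f = 16/3, f' = 2, f'' = 0, h' = 0, h'' = 0
E = 4, F = 0, G = 256/9; answer radicand W^2 = 4
unnormalised second-form numerators: l = 0, m = 0, n = 0; L = l/sqrt(4), and similarly M = m/sqrt(W^2), N = n/sqrt(W^2)
H = (E*n - 2*F*m + G*l) / (2*(EG - F^2)*sqrt(W^2)); E*n - 2*F*m + G*l = 0, EG - F^2 = 1024/9, so H = (0)/sqrt(4)

Answer: H = 0


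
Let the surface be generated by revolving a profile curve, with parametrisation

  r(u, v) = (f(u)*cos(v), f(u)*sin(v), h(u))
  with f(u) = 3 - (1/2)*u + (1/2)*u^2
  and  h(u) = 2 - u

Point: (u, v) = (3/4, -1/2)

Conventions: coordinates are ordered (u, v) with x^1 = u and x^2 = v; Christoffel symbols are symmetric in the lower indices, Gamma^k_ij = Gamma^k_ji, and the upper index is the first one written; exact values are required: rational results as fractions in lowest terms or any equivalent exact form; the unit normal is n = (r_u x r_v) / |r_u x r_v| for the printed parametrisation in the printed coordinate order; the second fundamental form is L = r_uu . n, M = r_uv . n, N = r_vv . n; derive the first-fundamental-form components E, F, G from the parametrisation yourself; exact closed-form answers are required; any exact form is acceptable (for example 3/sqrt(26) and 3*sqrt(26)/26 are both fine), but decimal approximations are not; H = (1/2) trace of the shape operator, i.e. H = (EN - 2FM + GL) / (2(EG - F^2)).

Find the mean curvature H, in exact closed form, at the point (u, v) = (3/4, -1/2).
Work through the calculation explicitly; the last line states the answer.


f = 93/32, f' = 1/4, f'' = 1, h' = -1, h'' = 0
E = 17/16, F = 0, G = 8649/1024; answer radicand W^2 = 17/16
unnormalised second-form numerators: l = 1, m = 0, n = -93/32; L = l/sqrt(17/16), and similarly M = m/sqrt(W^2), N = n/sqrt(W^2)
H = (E*n - 2*F*m + G*l) / (2*(EG - F^2)*sqrt(W^2)); E*n - 2*F*m + G*l = 5487/1024, EG - F^2 = 147033/16384, so H = (472/1581)/sqrt(17/16)

Answer: H = 1888*sqrt(17)/26877


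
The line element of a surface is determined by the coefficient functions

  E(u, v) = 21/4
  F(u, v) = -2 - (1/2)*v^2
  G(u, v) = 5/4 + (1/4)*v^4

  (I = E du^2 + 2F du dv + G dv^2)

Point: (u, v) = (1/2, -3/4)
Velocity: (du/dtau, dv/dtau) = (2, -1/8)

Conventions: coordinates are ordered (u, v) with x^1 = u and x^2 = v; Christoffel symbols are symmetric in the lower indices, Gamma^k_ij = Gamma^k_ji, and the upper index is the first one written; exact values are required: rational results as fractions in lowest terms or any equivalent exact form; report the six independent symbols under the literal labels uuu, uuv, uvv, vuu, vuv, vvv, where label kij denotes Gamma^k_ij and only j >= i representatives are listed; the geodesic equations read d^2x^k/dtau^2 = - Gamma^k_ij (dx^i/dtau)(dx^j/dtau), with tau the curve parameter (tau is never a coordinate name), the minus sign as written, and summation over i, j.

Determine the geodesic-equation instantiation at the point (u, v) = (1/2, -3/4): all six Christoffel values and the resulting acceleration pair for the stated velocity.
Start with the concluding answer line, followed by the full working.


Answer: Gamma_uuu = 0, Gamma_uuv = 0, Gamma_uvv = 2112/7265, Gamma_vuu = 0, Gamma_vuv = 0, Gamma_vvv = 2472/7265; accelerations (d^2u/dtau^2, d^2v/dtau^2) = (-33/7265, -309/58120)

E = 21/4, F = -73/32, G = 1361/1024 at the point
E_u = 0, E_v = 0, F_u = 0, F_v = 3/4, G_u = 0, G_v = -27/64
EG - F^2 = 7265/4096;  g^inv = (4096/7265) * [[1361/1024, 73/32], [73/32, 21/4]]
first-kind symbols [ij,l] = (1/2)(d_i g_jl + d_j g_il - d_l g_ij): [uu,u] = E_u/2 = 0, [uu,v] = F_u - E_v/2 = 0, [uv,u] = E_v/2 = 0, [uv,v] = G_u/2 = 0, [vv,u] = F_v - G_u/2 = 3/4, [vv,v] = G_v/2 = -27/128
Gamma^u_ij = (G*[ij,u] - F*[ij,v])/(EG - F^2), Gamma^v_ij = (E*[ij,v] - F*[ij,u])/(EG - F^2)
Gamma_uuu = 0, Gamma_uuv = 0, Gamma_uvv = 2112/7265, Gamma_vuu = 0, Gamma_vuv = 0, Gamma_vvv = 2472/7265
d^2u/dtau^2 = -(Gamma_uuu*(2)^2 + 2*Gamma_uuv*(2)*(-1/8) + Gamma_uvv*(-1/8)^2) = -33/7265
d^2v/dtau^2 = -(Gamma_vuu*(2)^2 + 2*Gamma_vuv*(2)*(-1/8) + Gamma_vvv*(-1/8)^2) = -309/58120


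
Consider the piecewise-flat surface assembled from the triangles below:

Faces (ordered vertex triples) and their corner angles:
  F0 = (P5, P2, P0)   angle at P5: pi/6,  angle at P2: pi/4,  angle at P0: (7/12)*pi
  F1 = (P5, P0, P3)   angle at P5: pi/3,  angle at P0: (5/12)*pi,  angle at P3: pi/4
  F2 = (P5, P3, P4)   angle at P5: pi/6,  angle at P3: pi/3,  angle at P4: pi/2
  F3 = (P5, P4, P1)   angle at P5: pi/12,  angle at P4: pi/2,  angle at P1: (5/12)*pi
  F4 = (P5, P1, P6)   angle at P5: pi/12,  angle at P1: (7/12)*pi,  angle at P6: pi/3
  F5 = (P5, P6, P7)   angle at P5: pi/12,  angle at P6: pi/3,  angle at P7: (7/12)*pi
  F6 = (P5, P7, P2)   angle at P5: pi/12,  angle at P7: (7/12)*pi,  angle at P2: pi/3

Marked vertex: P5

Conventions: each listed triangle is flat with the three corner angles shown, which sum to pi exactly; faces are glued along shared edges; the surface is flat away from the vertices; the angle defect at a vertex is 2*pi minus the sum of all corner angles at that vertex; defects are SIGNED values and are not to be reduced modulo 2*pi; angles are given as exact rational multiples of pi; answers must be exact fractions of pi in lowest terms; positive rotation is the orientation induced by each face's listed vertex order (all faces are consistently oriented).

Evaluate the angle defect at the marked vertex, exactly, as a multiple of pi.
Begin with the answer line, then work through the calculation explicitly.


Answer: defect(P5) = pi

Sum of corner angles at P5: pi
defect = 2*pi - pi


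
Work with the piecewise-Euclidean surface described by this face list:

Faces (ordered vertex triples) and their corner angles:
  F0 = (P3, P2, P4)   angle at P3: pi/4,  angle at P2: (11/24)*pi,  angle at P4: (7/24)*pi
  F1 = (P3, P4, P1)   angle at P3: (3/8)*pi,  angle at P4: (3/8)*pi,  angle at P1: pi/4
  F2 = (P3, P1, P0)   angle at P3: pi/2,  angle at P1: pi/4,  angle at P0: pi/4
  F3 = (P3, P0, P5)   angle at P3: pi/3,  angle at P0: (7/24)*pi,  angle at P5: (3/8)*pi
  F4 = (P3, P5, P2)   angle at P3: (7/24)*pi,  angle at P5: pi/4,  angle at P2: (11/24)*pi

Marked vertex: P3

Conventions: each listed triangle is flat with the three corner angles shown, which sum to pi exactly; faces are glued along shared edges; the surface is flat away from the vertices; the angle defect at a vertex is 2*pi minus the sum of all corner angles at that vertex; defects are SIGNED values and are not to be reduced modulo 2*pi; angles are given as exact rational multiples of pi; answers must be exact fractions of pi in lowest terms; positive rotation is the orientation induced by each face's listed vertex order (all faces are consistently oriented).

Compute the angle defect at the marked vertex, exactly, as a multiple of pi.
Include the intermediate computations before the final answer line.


Sum of corner angles at P3: (7/4)*pi
defect = 2*pi - (7/4)*pi

Answer: defect(P3) = pi/4


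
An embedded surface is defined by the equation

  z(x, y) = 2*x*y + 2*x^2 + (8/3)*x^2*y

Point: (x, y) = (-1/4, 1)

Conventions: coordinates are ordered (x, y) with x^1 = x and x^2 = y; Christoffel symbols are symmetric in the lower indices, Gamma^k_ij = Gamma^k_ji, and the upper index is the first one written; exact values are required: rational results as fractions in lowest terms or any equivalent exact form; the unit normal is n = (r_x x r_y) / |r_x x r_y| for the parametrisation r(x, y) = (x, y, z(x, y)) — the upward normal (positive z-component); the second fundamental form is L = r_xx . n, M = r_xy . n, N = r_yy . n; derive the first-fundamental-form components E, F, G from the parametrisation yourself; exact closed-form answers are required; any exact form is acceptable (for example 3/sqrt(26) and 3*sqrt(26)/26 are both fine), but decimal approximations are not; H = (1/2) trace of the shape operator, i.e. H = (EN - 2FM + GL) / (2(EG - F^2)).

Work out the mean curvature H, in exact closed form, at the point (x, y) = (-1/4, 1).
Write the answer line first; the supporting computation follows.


Answer: H = 138*sqrt(11)/121

z_x = -1/3, z_y = -1/3, z_xx = 28/3, z_xy = 2/3, z_yy = 0
E = 10/9, F = 1/9, G = 10/9; answer radicand W^2 = 11/9
unnormalised second-form numerators: l = 28/3, m = 2/3, n = 0; L = l/sqrt(11/9), and similarly M = m/sqrt(W^2), N = n/sqrt(W^2)
H = (E*n - 2*F*m + G*l) / (2*(EG - F^2)*sqrt(W^2)); E*n - 2*F*m + G*l = 92/9, EG - F^2 = 11/9, so H = (46/11)/sqrt(11/9)


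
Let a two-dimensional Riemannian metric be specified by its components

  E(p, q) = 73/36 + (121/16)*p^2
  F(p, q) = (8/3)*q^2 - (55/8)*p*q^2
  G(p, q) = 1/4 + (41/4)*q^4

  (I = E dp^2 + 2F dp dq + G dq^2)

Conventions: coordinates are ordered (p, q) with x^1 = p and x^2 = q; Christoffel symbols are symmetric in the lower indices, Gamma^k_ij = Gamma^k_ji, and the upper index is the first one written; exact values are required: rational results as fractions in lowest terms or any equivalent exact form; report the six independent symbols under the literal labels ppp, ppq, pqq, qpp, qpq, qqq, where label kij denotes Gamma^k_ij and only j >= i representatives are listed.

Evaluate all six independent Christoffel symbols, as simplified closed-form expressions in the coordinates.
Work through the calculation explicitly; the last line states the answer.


E = 73/36 + (121/16)*p^2; F = (8/3)*q^2 - (55/8)*p*q^2; G = 1/4 + (41/4)*q^4
Gamma^k_ij = (1/2) g^{kl} (d_i g_jl + d_j g_il - d_l g_ij), with g^inv = (1/(EG-F^2)) [[G, -F], [-F, E]]
first partials: E_p = (121/8)*p, E_q = 0, F_p = -(55/8)*q^2, F_q = (16/3)*q - (55/4)*p*q, G_p = 0, G_q = 41*q^3
D = EG - F^2 = 73/144 + (121/64)*p^2 + (1969/144)*q^4 + (110/3)*p*q^4 + (121/4)*p^2*q^4
expanded: Gamma^p_pp = (G E_p - 2F F_p + F E_q)/(2D), Gamma^p_pq = (G E_q - F G_p)/(2D), Gamma^p_qq = (2G F_q - G G_p - F G_q)/(2D), Gamma^q_pp = (2E F_p - E E_q - F E_p)/(2D), Gamma^q_pq = (E G_p - F E_q)/(2D), Gamma^q_qq = (E G_q - 2F F_q + F G_p)/(2D); substitute and cancel common factors

Answer: Gamma_ppp = (17424*p*q^4 + 1089*p + 10560*q^4)/(17424*p^2*q^4 + 1089*p^2 + 21120*p*q^4 + 7876*q^4 + 292), Gamma_ppq = 0, Gamma_pqq = (-1980*p*q + 768*q)/(17424*p^2*q^4 + 1089*p^2 + 21120*p*q^4 + 7876*q^4 + 292), Gamma_qpp = (-11616*p*q^2 - 8030*q^2)/(17424*p^2*q^4 + 1089*p^2 + 21120*p*q^4 + 7876*q^4 + 292), Gamma_qpq = 0, Gamma_qqq = (34848*p^2*q^3 + 42240*p*q^3 + 15752*q^3)/(17424*p^2*q^4 + 1089*p^2 + 21120*p*q^4 + 7876*q^4 + 292)


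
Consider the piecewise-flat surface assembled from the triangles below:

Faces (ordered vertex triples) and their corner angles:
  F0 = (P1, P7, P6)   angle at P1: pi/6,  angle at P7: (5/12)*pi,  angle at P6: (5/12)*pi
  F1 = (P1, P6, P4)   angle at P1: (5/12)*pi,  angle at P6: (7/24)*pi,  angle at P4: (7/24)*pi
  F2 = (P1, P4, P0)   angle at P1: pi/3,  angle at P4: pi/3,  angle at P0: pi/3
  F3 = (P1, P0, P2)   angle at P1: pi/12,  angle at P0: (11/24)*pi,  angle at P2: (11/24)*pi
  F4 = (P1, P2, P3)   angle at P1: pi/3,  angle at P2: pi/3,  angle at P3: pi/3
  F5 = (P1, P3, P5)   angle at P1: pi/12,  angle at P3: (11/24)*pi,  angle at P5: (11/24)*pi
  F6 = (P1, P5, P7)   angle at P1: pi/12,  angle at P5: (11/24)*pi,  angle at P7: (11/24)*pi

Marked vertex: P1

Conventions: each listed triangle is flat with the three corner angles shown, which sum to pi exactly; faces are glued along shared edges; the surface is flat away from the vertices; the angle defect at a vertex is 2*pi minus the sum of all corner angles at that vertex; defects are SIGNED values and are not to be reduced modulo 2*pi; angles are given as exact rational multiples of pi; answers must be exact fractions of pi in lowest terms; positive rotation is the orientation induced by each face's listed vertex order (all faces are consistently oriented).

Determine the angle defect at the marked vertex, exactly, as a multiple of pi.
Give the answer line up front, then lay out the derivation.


Answer: defect(P1) = pi/2

Sum of corner angles at P1: (3/2)*pi
defect = 2*pi - (3/2)*pi


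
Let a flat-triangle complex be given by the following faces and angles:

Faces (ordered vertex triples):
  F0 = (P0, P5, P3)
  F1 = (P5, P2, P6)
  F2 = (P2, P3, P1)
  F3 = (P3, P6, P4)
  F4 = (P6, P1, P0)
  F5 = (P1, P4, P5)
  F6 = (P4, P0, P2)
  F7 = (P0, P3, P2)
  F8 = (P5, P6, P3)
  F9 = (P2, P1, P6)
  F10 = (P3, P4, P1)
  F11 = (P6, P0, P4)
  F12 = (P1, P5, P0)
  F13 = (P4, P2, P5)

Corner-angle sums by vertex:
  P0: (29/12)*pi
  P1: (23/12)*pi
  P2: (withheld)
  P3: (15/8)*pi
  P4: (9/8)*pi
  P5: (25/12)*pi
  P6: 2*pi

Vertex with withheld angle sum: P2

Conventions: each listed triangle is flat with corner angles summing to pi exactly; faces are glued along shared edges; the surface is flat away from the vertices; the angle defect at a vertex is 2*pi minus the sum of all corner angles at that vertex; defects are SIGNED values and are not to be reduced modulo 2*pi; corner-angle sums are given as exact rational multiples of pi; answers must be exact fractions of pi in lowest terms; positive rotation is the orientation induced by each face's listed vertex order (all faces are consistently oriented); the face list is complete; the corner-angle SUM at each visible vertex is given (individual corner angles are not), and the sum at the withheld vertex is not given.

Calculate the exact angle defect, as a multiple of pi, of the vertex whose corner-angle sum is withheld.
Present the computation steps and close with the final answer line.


V = 7, E = 21, F = 14; chi = V - E + F = 0
Gauss-Bonnet: total defect = 2*pi*chi = 0; visible defects sum to (7/12)*pi

Answer: defect(P2) = (-7/12)*pi


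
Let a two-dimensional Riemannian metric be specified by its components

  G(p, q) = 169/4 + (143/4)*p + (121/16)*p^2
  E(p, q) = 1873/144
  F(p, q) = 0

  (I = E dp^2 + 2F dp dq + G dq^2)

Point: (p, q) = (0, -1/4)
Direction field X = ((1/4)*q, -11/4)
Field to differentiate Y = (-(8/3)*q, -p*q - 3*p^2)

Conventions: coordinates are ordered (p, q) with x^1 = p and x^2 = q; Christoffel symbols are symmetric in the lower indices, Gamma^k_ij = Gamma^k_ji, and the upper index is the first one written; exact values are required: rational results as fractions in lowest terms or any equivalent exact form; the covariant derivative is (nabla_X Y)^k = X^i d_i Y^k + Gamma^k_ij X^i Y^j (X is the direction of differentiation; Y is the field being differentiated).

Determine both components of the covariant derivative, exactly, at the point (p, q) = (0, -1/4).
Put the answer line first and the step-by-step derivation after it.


Answer: (nabla_X Y)^p = 22/3, (nabla_X Y)^q = -1975/2496

E = 1873/144, F = 0, G = 169/4 at the point
E_p = 0, E_q = 0, F_p = 0, F_q = 0, G_p = 143/4, G_q = 0
EG - F^2 = 316537/576;  g^inv = (576/316537) * [[169/4, 0], [0, 1873/144]]
first-kind symbols [ij,l] = (1/2)(d_i g_jl + d_j g_il - d_l g_ij): [pp,p] = E_p/2 = 0, [pp,q] = F_p - E_q/2 = 0, [pq,p] = E_q/2 = 0, [pq,q] = G_p/2 = 143/8, [qq,p] = F_q - G_p/2 = -143/8, [qq,q] = G_q/2 = 0
Gamma^p_ij = (G*[ij,p] - F*[ij,q])/(EG - F^2), Gamma^q_ij = (E*[ij,q] - F*[ij,p])/(EG - F^2)
Gamma_ppp = 0, Gamma_ppq = 0, Gamma_pqq = -2574/1873, Gamma_qpp = 0, Gamma_qpq = 11/26, Gamma_qqq = 0
X = (-1/16, -11/4), Y = (2/3, 0) at the point


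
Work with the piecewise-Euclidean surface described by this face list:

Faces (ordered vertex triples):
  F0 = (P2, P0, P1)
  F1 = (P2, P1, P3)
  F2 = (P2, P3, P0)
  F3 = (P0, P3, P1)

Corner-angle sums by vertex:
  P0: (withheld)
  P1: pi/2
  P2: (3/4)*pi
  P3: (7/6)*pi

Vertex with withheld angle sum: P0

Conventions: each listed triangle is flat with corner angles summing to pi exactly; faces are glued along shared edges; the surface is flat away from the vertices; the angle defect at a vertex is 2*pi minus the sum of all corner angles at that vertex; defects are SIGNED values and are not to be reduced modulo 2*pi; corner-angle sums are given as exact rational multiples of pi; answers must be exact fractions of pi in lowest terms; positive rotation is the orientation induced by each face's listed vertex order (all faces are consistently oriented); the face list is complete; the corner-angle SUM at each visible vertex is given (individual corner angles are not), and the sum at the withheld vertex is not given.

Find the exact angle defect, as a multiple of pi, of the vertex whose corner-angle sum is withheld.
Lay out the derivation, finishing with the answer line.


V = 4, E = 6, F = 4; chi = V - E + F = 2
Gauss-Bonnet: total defect = 2*pi*chi = 4*pi; visible defects sum to (43/12)*pi

Answer: defect(P0) = (5/12)*pi


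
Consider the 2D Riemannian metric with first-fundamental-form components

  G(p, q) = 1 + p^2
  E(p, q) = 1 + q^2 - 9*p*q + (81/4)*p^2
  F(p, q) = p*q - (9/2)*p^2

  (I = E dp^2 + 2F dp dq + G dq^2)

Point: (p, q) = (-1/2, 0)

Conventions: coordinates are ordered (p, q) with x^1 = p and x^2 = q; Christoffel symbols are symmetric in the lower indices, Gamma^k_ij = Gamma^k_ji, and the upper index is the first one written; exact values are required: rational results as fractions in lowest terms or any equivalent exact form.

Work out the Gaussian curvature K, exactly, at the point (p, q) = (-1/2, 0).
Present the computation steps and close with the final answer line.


E = 97/16, F = -9/8, G = 5/4, EG - F^2 = 101/16 at the point
E_p = -81/4, E_q = 9/2, F_p = 9/2, F_q = -1/2, G_p = -1, G_q = 0
E_qq = 2, F_pq = 1, G_pp = 2
K follows from Brioschi's formula, (det M1 - det M2)/(EG - F^2)^2.
M1 = [[-E_qq/2 + F_pq - G_pp/2, E_p/2, F_p - E_q/2], [F_q - G_p/2, E, F], [G_q/2, F, G]] = [[-1, -81/8, 9/4], [0, 97/16, -9/8], [0, -9/8, 5/4]]; det M1 = -101/16
M2 = [[0, E_q/2, G_p/2], [E_q/2, E, F], [G_p/2, F, G]] = [[0, 9/4, -1/2], [9/4, 97/16, -9/8], [-1/2, -9/8, 5/4]]; det M2 = -85/16
det M1 - det M2 = -1; K = -1 / (101/16)^2 = -256/10201

Answer: K = -256/10201


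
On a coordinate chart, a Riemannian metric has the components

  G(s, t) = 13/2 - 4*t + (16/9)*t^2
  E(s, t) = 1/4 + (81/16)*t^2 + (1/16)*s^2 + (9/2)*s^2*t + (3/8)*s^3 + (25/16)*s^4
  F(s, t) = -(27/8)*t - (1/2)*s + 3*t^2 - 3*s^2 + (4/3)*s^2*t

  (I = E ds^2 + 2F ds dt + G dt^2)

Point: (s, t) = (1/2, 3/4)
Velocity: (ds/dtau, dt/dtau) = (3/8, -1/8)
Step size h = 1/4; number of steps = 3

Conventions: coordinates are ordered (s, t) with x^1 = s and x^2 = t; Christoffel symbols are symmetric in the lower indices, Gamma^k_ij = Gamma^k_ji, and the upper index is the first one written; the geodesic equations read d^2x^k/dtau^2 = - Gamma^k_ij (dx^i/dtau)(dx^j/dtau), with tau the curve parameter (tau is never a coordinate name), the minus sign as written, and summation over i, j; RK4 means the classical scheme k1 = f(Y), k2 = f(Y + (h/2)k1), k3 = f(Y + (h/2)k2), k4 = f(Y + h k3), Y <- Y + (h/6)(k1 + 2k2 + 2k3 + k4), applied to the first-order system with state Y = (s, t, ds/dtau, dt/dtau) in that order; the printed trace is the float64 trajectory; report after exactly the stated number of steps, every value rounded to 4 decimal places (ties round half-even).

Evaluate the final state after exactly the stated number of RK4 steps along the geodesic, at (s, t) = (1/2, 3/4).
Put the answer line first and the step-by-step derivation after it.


Answer: s = 0.7986, t = 0.7353, ds/dtau = 0.3968, dt/dtau = 0.0876

f(Y) = (ds/dtau, dt/dtau, -Gamma^s_ij Y'^i Y'^j, -Gamma^t_ij Y'^i Y'^j) with the Gammas evaluated at the stage position; h = 0.250000; intermediate values shown to 6 dp
step 0: s = 0.5000, t = 0.7500, ds/dtau = 0.3750, dt/dtau = -0.1250
step 1:
  k1: at (s, t) = (0.500000, 0.750000), (ds/dtau, dt/dtau) = (0.375000, -0.125000); Gamma_sss = -0.050709, Gamma_sst = 1.232468, Gamma_stt = 0.345543, Gamma_tss = -1.542265, Gamma_tst = 0.436499, Gamma_ttt = -0.025768; k1 = (0.375000, -0.125000, 0.117276, 0.258205)
  k2: at (s, t) = (0.546875, 0.734375), (ds/dtau, dt/dtau) = (0.389659, -0.092724); Gamma_sss = -0.059525, Gamma_sst = 1.247371, Gamma_stt = 0.330403, Gamma_tss = -1.593458, Gamma_tst = 0.479609, Gamma_ttt = -0.026557; k2 = (0.389659, -0.092724, 0.096335, 0.276828)
  k3: at (s, t) = (0.548707, 0.738409), (ds/dtau, dt/dtau) = (0.387042, -0.090397); Gamma_sss = -0.055914, Gamma_sst = 1.238747, Gamma_stt = 0.334526, Gamma_tss = -1.599881, Gamma_tst = 0.476646, Gamma_ttt = -0.023477; k3 = (0.387042, -0.090397, 0.092323, 0.273209)
  k4: at (s, t) = (0.596760, 0.727401), (ds/dtau, dt/dtau) = (0.398081, -0.056698); Gamma_sss = -0.064533, Gamma_sst = 1.243096, Gamma_stt = 0.324253, Gamma_tss = -1.661573, Gamma_tst = 0.518249, Gamma_ttt = -0.020819; k4 = (0.398081, -0.056698, 0.065298, 0.286768)
  Y <- Y + (h/6)(k1 + 2k2 + 2k3 + k4): s = 0.5969, t = 0.7272, ds/dtau = 0.3983, dt/dtau = -0.0565
step 2:
  k1: at (s, t) = (0.596937, 0.727169), (ds/dtau, dt/dtau) = (0.398329, -0.056456); Gamma_sss = -0.064748, Gamma_sst = 1.243497, Gamma_stt = 0.324021, Gamma_tss = -1.661639, Gamma_tst = 0.518613, Gamma_ttt = -0.020943; k1 = (0.398329, -0.056456, 0.065169, 0.287037)
  k2: at (s, t) = (0.646728, 0.720112), (ds/dtau, dt/dtau) = (0.406475, -0.020577); Gamma_sss = -0.073546, Gamma_sst = 1.237956, Gamma_stt = 0.318011, Gamma_tss = -1.734244, Gamma_tst = 0.559150, Gamma_ttt = -0.014860; k2 = (0.406475, -0.020577, 0.032725, 0.295894)
  k3: at (s, t) = (0.647746, 0.724597), (ds/dtau, dt/dtau) = (0.402419, -0.019470); Gamma_sss = -0.069262, Gamma_sst = 1.228380, Gamma_stt = 0.322418, Gamma_tss = -1.739575, Gamma_tst = 0.554631, Gamma_ttt = -0.011386; k3 = (0.402419, -0.019470, 0.030343, 0.290404)
  k4: at (s, t) = (0.697542, 0.722302), (ds/dtau, dt/dtau) = (0.405914, 0.016145); Gamma_sss = -0.076581, Gamma_sst = 1.211571, Gamma_stt = 0.320919, Gamma_tss = -1.820627, Gamma_tst = 0.590657, Gamma_ttt = -0.001296; k4 = (0.405914, 0.016145, -0.003345, 0.292237)
  Y <- Y + (h/6)(k1 + 2k2 + 2k3 + k4): s = 0.6979, t = 0.7222, ds/dtau = 0.4062, dt/dtau = 0.0165
step 3:
  k1: at (s, t) = (0.697855, 0.722152), (ds/dtau, dt/dtau) = (0.406160, 0.016538); Gamma_sss = -0.076774, Gamma_sst = 1.211735, Gamma_stt = 0.320786, Gamma_tss = -1.821050, Gamma_tst = 0.591052, Gamma_ttt = -0.001328; k1 = (0.406160, 0.016538, -0.003701, 0.292472)
  k2: at (s, t) = (0.748625, 0.724220), (ds/dtau, dt/dtau) = (0.405698, 0.053097); Gamma_sss = -0.082475, Gamma_sst = 1.184322, Gamma_stt = 0.322769, Gamma_tss = -1.911571, Gamma_tst = 0.622826, Gamma_ttt = 0.012650; k2 = (0.405698, 0.053097, -0.038359, 0.287758)
  k3: at (s, t) = (0.748567, 0.728790), (ds/dtau, dt/dtau) = (0.401365, 0.052508); Gamma_sss = -0.077543, Gamma_sst = 1.175315, Gamma_stt = 0.326500, Gamma_tss = -1.914566, Gamma_tst = 0.616867, Gamma_ttt = 0.015842; k3 = (0.401365, 0.052508, -0.037948, 0.282381)
  k4: at (s, t) = (0.798196, 0.735279), (ds/dtau, dt/dtau) = (0.396673, 0.087134); Gamma_sss = -0.080057, Gamma_sst = 1.139096, Gamma_stt = 0.330511, Gamma_tss = -2.009678, Gamma_tst = 0.641495, Gamma_ttt = 0.032849; k4 = (0.396673, 0.087134, -0.068655, 0.271628)
  Y <- Y + (h/6)(k1 + 2k2 + 2k3 + k4): s = 0.7986, t = 0.7353, ds/dtau = 0.3968, dt/dtau = 0.0876


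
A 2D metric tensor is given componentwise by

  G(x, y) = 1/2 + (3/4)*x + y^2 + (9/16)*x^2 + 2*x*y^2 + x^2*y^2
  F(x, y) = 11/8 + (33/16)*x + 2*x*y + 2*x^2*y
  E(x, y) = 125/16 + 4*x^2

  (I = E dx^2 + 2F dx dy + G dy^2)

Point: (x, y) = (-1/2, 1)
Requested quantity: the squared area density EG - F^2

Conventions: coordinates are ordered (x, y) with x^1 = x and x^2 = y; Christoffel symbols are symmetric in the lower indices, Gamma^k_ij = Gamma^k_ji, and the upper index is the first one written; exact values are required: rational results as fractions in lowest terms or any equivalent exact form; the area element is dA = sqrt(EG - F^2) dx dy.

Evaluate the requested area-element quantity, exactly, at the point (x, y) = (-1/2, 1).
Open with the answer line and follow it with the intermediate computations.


Answer: EG - F^2 = 1157/256

E = 141/16, F = -5/32, G = 33/64; EG - F^2 = 1157/256


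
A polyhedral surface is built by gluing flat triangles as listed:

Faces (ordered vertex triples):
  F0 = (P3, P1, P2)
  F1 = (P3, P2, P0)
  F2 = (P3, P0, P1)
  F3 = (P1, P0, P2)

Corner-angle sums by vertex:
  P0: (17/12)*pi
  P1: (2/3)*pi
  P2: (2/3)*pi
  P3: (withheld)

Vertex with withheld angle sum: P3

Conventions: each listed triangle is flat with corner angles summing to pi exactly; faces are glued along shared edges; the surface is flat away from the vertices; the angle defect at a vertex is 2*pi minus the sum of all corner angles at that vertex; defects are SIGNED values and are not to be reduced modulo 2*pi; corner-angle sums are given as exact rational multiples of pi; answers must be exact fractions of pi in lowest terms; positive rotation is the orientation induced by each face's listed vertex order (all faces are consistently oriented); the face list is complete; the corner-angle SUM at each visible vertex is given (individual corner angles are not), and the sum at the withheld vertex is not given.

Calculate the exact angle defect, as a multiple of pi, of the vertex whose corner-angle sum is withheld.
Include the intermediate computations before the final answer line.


V = 4, E = 6, F = 4; chi = V - E + F = 2
Gauss-Bonnet: total defect = 2*pi*chi = 4*pi; visible defects sum to (13/4)*pi

Answer: defect(P3) = (3/4)*pi


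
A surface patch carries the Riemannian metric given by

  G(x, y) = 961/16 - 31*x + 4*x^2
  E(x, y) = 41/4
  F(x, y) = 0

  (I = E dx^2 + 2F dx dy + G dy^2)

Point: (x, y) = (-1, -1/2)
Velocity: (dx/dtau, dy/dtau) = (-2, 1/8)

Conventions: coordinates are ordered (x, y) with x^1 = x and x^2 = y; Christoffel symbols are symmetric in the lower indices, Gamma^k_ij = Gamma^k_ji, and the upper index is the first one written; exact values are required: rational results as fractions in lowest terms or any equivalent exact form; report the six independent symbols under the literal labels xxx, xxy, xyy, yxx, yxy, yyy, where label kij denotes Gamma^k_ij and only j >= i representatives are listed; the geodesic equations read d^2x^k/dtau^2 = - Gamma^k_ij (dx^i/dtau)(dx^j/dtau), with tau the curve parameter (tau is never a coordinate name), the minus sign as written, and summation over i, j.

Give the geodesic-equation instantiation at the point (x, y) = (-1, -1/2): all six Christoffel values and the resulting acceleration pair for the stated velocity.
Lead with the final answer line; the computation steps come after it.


Answer: Gamma_xxx = 0, Gamma_xxy = 0, Gamma_xyy = 78/41, Gamma_yxx = 0, Gamma_yxy = -8/39, Gamma_yyy = 0; accelerations (d^2x/dtau^2, d^2y/dtau^2) = (-39/1312, -4/39)

E = 41/4, F = 0, G = 1521/16 at the point
E_x = 0, E_y = 0, F_x = 0, F_y = 0, G_x = -39, G_y = 0
EG - F^2 = 62361/64;  g^inv = (64/62361) * [[1521/16, 0], [0, 41/4]]
first-kind symbols [ij,l] = (1/2)(d_i g_jl + d_j g_il - d_l g_ij): [xx,x] = E_x/2 = 0, [xx,y] = F_x - E_y/2 = 0, [xy,x] = E_y/2 = 0, [xy,y] = G_x/2 = -39/2, [yy,x] = F_y - G_x/2 = 39/2, [yy,y] = G_y/2 = 0
Gamma^x_ij = (G*[ij,x] - F*[ij,y])/(EG - F^2), Gamma^y_ij = (E*[ij,y] - F*[ij,x])/(EG - F^2)
Gamma_xxx = 0, Gamma_xxy = 0, Gamma_xyy = 78/41, Gamma_yxx = 0, Gamma_yxy = -8/39, Gamma_yyy = 0
d^2x/dtau^2 = -(Gamma_xxx*(-2)^2 + 2*Gamma_xxy*(-2)*(1/8) + Gamma_xyy*(1/8)^2) = -39/1312
d^2y/dtau^2 = -(Gamma_yxx*(-2)^2 + 2*Gamma_yxy*(-2)*(1/8) + Gamma_yyy*(1/8)^2) = -4/39


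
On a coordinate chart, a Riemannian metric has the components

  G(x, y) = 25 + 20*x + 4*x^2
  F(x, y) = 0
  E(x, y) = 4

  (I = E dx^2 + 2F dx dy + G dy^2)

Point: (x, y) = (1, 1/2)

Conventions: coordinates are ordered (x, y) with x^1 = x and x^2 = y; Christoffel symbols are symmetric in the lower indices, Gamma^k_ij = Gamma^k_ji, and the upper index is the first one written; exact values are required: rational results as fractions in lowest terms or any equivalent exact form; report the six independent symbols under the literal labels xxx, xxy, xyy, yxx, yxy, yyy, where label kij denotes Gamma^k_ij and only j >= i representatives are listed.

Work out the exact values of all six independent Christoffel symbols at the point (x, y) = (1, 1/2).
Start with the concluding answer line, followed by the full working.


Answer: Gamma_xxx = 0, Gamma_xxy = 0, Gamma_xyy = -7/2, Gamma_yxx = 0, Gamma_yxy = 2/7, Gamma_yyy = 0

E = 4, F = 0, G = 49 at the point
E_x = 0, E_y = 0, F_x = 0, F_y = 0, G_x = 28, G_y = 0
EG - F^2 = 196;  g^inv = (1/196) * [[49, 0], [0, 4]]
first-kind symbols [ij,l] = (1/2)(d_i g_jl + d_j g_il - d_l g_ij): [xx,x] = E_x/2 = 0, [xx,y] = F_x - E_y/2 = 0, [xy,x] = E_y/2 = 0, [xy,y] = G_x/2 = 14, [yy,x] = F_y - G_x/2 = -14, [yy,y] = G_y/2 = 0
Gamma^x_ij = (G*[ij,x] - F*[ij,y])/(EG - F^2), Gamma^y_ij = (E*[ij,y] - F*[ij,x])/(EG - F^2)


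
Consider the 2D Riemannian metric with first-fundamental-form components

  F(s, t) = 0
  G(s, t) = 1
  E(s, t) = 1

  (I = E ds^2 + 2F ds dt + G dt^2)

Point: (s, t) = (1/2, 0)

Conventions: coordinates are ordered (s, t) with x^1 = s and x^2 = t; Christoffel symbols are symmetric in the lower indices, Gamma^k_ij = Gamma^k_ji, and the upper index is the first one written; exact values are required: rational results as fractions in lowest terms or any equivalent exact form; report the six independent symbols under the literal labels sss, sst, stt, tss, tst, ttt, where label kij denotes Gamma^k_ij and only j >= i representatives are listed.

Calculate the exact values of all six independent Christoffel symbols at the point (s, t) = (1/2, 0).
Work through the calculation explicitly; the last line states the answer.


E = 1, F = 0, G = 1 at the point
E_s = 0, E_t = 0, F_s = 0, F_t = 0, G_s = 0, G_t = 0
EG - F^2 = 1;  g^inv = (1) * [[1, 0], [0, 1]]
first-kind symbols [ij,l] = (1/2)(d_i g_jl + d_j g_il - d_l g_ij): [ss,s] = E_s/2 = 0, [ss,t] = F_s - E_t/2 = 0, [st,s] = E_t/2 = 0, [st,t] = G_s/2 = 0, [tt,s] = F_t - G_s/2 = 0, [tt,t] = G_t/2 = 0
Gamma^s_ij = (G*[ij,s] - F*[ij,t])/(EG - F^2), Gamma^t_ij = (E*[ij,t] - F*[ij,s])/(EG - F^2)

Answer: Gamma_sss = 0, Gamma_sst = 0, Gamma_stt = 0, Gamma_tss = 0, Gamma_tst = 0, Gamma_ttt = 0


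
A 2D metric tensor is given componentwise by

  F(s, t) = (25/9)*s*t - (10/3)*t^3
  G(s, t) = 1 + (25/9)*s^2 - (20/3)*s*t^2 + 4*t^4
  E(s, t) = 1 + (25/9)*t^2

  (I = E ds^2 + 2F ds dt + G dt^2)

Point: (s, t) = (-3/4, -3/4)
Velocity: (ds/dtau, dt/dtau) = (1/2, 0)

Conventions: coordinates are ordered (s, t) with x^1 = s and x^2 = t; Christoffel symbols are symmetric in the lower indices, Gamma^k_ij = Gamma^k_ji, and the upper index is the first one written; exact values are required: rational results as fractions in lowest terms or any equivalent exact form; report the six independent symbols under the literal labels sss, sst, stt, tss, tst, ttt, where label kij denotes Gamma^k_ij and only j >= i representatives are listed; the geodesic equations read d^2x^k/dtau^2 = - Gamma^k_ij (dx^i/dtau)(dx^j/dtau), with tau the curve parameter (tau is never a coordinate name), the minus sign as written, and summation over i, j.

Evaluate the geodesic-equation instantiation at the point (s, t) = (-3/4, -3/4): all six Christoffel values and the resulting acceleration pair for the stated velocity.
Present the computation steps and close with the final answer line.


E = 41/16, F = 95/32, G = 425/64 at the point
E_s = 0, E_t = -25/6, F_s = -25/12, F_t = -185/24, G_s = -95/12, G_t = -57/4
EG - F^2 = 525/64;  g^inv = (64/525) * [[425/64, -95/32], [-95/32, 41/16]]
first-kind symbols [ij,l] = (1/2)(d_i g_jl + d_j g_il - d_l g_ij): [ss,s] = E_s/2 = 0, [ss,t] = F_s - E_t/2 = 0, [st,s] = E_t/2 = -25/12, [st,t] = G_s/2 = -95/24, [tt,s] = F_t - G_s/2 = -15/4, [tt,t] = G_t/2 = -57/8
Gamma^s_ij = (G*[ij,s] - F*[ij,t])/(EG - F^2), Gamma^t_ij = (E*[ij,t] - F*[ij,s])/(EG - F^2)
Gamma_sss = 0, Gamma_sst = -16/63, Gamma_stt = -16/35, Gamma_tss = 0, Gamma_tst = -152/315, Gamma_ttt = -152/175
d^2s/dtau^2 = -(Gamma_sss*(1/2)^2 + 2*Gamma_sst*(1/2)*(0) + Gamma_stt*(0)^2) = 0
d^2t/dtau^2 = -(Gamma_tss*(1/2)^2 + 2*Gamma_tst*(1/2)*(0) + Gamma_ttt*(0)^2) = 0

Answer: Gamma_sss = 0, Gamma_sst = -16/63, Gamma_stt = -16/35, Gamma_tss = 0, Gamma_tst = -152/315, Gamma_ttt = -152/175; accelerations (d^2s/dtau^2, d^2t/dtau^2) = (0, 0)


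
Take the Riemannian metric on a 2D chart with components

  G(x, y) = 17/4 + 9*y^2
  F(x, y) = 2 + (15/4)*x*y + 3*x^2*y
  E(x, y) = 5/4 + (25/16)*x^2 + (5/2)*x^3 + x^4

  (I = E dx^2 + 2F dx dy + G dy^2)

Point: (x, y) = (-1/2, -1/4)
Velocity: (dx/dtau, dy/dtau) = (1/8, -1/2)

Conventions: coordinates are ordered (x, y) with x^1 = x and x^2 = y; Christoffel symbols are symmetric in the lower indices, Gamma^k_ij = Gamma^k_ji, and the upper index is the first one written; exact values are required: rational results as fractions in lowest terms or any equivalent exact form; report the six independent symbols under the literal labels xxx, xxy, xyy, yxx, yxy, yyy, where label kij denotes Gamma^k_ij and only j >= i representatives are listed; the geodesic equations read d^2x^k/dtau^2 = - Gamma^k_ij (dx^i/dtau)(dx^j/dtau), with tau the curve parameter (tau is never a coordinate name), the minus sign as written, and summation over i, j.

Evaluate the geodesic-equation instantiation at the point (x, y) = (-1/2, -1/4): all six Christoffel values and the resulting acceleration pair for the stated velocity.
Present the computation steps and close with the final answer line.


E = 89/64, F = 73/32, G = 77/16 at the point
E_x = -3/16, E_y = 0, F_x = -3/16, F_y = -9/8, G_x = 0, G_y = -9/2
EG - F^2 = 381/256;  g^inv = (256/381) * [[77/16, -73/32], [-73/32, 89/64]]
first-kind symbols [ij,l] = (1/2)(d_i g_jl + d_j g_il - d_l g_ij): [xx,x] = E_x/2 = -3/32, [xx,y] = F_x - E_y/2 = -3/16, [xy,x] = E_y/2 = 0, [xy,y] = G_x/2 = 0, [yy,x] = F_y - G_x/2 = -9/8, [yy,y] = G_y/2 = -9/4
Gamma^x_ij = (G*[ij,x] - F*[ij,y])/(EG - F^2), Gamma^y_ij = (E*[ij,y] - F*[ij,x])/(EG - F^2)
Gamma_xxx = -2/127, Gamma_xxy = 0, Gamma_xyy = -24/127, Gamma_yxx = -4/127, Gamma_yxy = 0, Gamma_yyy = -48/127
d^2x/dtau^2 = -(Gamma_xxx*(1/8)^2 + 2*Gamma_xxy*(1/8)*(-1/2) + Gamma_xyy*(-1/2)^2) = 193/4064
d^2y/dtau^2 = -(Gamma_yxx*(1/8)^2 + 2*Gamma_yxy*(1/8)*(-1/2) + Gamma_yyy*(-1/2)^2) = 193/2032

Answer: Gamma_xxx = -2/127, Gamma_xxy = 0, Gamma_xyy = -24/127, Gamma_yxx = -4/127, Gamma_yxy = 0, Gamma_yyy = -48/127; accelerations (d^2x/dtau^2, d^2y/dtau^2) = (193/4064, 193/2032)


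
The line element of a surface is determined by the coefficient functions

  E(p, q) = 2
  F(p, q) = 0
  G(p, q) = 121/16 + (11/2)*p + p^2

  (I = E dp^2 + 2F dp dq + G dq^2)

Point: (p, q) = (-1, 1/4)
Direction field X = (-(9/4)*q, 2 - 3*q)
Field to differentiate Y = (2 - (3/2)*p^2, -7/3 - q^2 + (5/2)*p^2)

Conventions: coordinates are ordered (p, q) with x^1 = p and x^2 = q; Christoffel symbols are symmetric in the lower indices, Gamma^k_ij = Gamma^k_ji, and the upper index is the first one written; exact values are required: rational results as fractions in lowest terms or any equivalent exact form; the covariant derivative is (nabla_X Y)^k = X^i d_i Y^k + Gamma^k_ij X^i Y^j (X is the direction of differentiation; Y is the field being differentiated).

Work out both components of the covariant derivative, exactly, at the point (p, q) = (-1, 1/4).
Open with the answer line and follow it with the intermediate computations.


Answer: (nabla_X Y)^p = -2767/1536, (nabla_X Y)^q = 1125/448

E = 2, F = 0, G = 49/16 at the point
E_p = 0, E_q = 0, F_p = 0, F_q = 0, G_p = 7/2, G_q = 0
EG - F^2 = 49/8;  g^inv = (8/49) * [[49/16, 0], [0, 2]]
first-kind symbols [ij,l] = (1/2)(d_i g_jl + d_j g_il - d_l g_ij): [pp,p] = E_p/2 = 0, [pp,q] = F_p - E_q/2 = 0, [pq,p] = E_q/2 = 0, [pq,q] = G_p/2 = 7/4, [qq,p] = F_q - G_p/2 = -7/4, [qq,q] = G_q/2 = 0
Gamma^p_ij = (G*[ij,p] - F*[ij,q])/(EG - F^2), Gamma^q_ij = (E*[ij,q] - F*[ij,p])/(EG - F^2)
Gamma_ppp = 0, Gamma_ppq = 0, Gamma_pqq = -7/8, Gamma_qpp = 0, Gamma_qpq = 4/7, Gamma_qqq = 0
X = (-9/16, 5/4), Y = (1/2, 5/48) at the point


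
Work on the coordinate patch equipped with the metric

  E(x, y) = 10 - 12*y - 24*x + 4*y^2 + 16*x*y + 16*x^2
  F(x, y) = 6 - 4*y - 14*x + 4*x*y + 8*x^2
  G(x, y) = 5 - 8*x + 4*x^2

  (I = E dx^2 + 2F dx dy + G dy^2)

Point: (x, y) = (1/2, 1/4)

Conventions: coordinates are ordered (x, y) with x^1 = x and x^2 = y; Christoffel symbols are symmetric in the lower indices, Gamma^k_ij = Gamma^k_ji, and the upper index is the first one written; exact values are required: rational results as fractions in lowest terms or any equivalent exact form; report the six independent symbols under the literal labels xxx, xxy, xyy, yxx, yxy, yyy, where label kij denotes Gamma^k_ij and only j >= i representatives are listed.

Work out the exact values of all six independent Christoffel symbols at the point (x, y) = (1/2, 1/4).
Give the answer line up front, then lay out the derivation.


Answer: Gamma_xxx = -8/9, Gamma_xxy = -4/9, Gamma_xyy = 0, Gamma_yxx = -16/9, Gamma_yxy = -8/9, Gamma_yyy = 0

E = 5/4, F = 1/2, G = 2 at the point
E_x = -4, E_y = -2, F_x = -5, F_y = -2, G_x = -4, G_y = 0
EG - F^2 = 9/4;  g^inv = (4/9) * [[2, -1/2], [-1/2, 5/4]]
first-kind symbols [ij,l] = (1/2)(d_i g_jl + d_j g_il - d_l g_ij): [xx,x] = E_x/2 = -2, [xx,y] = F_x - E_y/2 = -4, [xy,x] = E_y/2 = -1, [xy,y] = G_x/2 = -2, [yy,x] = F_y - G_x/2 = 0, [yy,y] = G_y/2 = 0
Gamma^x_ij = (G*[ij,x] - F*[ij,y])/(EG - F^2), Gamma^y_ij = (E*[ij,y] - F*[ij,x])/(EG - F^2)


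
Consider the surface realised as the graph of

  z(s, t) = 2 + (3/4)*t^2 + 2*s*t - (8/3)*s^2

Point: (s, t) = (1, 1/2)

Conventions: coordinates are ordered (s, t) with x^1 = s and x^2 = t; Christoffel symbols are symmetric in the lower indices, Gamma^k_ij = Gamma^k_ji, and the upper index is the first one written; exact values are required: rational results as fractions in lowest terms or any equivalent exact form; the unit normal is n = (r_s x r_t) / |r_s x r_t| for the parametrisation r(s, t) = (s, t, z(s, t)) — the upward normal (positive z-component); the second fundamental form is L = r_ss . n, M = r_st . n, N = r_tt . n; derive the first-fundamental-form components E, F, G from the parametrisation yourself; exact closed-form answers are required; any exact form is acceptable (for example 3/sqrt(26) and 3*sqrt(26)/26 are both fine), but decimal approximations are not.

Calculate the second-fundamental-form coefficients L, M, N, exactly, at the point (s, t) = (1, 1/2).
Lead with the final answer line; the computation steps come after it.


Answer: L = -64*sqrt(3937)/3937, M = 24*sqrt(3937)/3937, N = 18*sqrt(3937)/3937

z_s = -13/3, z_t = 11/4, z_ss = -16/3, z_st = 2, z_tt = 3/2
E = 178/9, F = -143/12, G = 137/16; answer radicand W^2 = 3937/144
unnormalised second-form numerators: l = -16/3, m = 2, n = 3/2; L = l/sqrt(3937/144), and similarly M = m/sqrt(W^2), N = n/sqrt(W^2)
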